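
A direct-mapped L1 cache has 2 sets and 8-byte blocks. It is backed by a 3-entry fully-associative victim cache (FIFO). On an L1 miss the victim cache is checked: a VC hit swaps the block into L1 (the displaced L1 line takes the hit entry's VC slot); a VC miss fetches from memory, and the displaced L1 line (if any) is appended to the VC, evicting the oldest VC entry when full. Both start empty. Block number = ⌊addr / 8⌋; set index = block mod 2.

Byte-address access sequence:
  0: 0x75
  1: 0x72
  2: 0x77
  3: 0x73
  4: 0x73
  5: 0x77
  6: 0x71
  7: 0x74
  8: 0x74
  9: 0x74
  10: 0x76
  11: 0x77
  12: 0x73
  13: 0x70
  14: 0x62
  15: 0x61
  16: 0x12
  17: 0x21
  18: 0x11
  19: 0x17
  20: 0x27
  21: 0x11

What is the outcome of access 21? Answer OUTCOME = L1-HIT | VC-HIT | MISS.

  [0] addr=0x75 blk=14 s=0: MISS | VC []
  [1] addr=0x72 blk=14 s=0: L1-HIT | VC []
  [2] addr=0x77 blk=14 s=0: L1-HIT | VC []
  [3] addr=0x73 blk=14 s=0: L1-HIT | VC []
  [4] addr=0x73 blk=14 s=0: L1-HIT | VC []
  [5] addr=0x77 blk=14 s=0: L1-HIT | VC []
  [6] addr=0x71 blk=14 s=0: L1-HIT | VC []
  [7] addr=0x74 blk=14 s=0: L1-HIT | VC []
  [8] addr=0x74 blk=14 s=0: L1-HIT | VC []
  [9] addr=0x74 blk=14 s=0: L1-HIT | VC []
  [10] addr=0x76 blk=14 s=0: L1-HIT | VC []
  [11] addr=0x77 blk=14 s=0: L1-HIT | VC []
  [12] addr=0x73 blk=14 s=0: L1-HIT | VC []
  [13] addr=0x70 blk=14 s=0: L1-HIT | VC []
  [14] addr=0x62 blk=12 s=0: MISS | VC [14]
  [15] addr=0x61 blk=12 s=0: L1-HIT | VC [14]
  [16] addr=0x12 blk=2 s=0: MISS | VC [14, 12]
  [17] addr=0x21 blk=4 s=0: MISS | VC [14, 12, 2]
  [18] addr=0x11 blk=2 s=0: VC-HIT | VC [14, 12, 4]
  [19] addr=0x17 blk=2 s=0: L1-HIT | VC [14, 12, 4]
  [20] addr=0x27 blk=4 s=0: VC-HIT | VC [14, 12, 2]
  [21] addr=0x11 blk=2 s=0: VC-HIT | VC [14, 12, 4]

OUTCOME = VC-HIT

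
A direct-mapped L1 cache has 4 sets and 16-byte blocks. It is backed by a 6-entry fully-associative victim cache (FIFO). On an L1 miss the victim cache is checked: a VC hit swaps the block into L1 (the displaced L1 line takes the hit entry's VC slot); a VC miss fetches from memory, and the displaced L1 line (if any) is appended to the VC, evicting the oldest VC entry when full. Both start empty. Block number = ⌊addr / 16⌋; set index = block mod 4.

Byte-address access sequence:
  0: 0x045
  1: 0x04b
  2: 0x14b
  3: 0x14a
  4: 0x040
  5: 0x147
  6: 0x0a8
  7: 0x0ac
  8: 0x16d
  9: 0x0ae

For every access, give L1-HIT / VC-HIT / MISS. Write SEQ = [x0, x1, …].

SEQ = [MISS, L1-HIT, MISS, L1-HIT, VC-HIT, VC-HIT, MISS, L1-HIT, MISS, VC-HIT]

  [0] addr=0x45 blk=4 s=0: MISS | VC []
  [1] addr=0x4b blk=4 s=0: L1-HIT | VC []
  [2] addr=0x14b blk=20 s=0: MISS | VC [4]
  [3] addr=0x14a blk=20 s=0: L1-HIT | VC [4]
  [4] addr=0x40 blk=4 s=0: VC-HIT | VC [20]
  [5] addr=0x147 blk=20 s=0: VC-HIT | VC [4]
  [6] addr=0xa8 blk=10 s=2: MISS | VC [4]
  [7] addr=0xac blk=10 s=2: L1-HIT | VC [4]
  [8] addr=0x16d blk=22 s=2: MISS | VC [4, 10]
  [9] addr=0xae blk=10 s=2: VC-HIT | VC [4, 22]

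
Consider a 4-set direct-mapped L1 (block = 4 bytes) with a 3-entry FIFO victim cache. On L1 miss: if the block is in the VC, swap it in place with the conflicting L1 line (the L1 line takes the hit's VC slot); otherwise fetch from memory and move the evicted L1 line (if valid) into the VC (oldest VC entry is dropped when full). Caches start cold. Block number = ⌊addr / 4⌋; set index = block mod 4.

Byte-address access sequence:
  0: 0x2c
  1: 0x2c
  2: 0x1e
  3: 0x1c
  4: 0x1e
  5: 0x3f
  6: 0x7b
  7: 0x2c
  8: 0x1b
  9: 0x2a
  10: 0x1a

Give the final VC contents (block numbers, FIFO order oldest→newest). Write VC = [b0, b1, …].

  [0] addr=0x2c blk=11 s=3: MISS | VC []
  [1] addr=0x2c blk=11 s=3: L1-HIT | VC []
  [2] addr=0x1e blk=7 s=3: MISS | VC [11]
  [3] addr=0x1c blk=7 s=3: L1-HIT | VC [11]
  [4] addr=0x1e blk=7 s=3: L1-HIT | VC [11]
  [5] addr=0x3f blk=15 s=3: MISS | VC [11, 7]
  [6] addr=0x7b blk=30 s=2: MISS | VC [11, 7]
  [7] addr=0x2c blk=11 s=3: VC-HIT | VC [15, 7]
  [8] addr=0x1b blk=6 s=2: MISS | VC [15, 7, 30]
  [9] addr=0x2a blk=10 s=2: MISS | VC [7, 30, 6]
  [10] addr=0x1a blk=6 s=2: VC-HIT | VC [7, 30, 10]

VC = [7, 30, 10]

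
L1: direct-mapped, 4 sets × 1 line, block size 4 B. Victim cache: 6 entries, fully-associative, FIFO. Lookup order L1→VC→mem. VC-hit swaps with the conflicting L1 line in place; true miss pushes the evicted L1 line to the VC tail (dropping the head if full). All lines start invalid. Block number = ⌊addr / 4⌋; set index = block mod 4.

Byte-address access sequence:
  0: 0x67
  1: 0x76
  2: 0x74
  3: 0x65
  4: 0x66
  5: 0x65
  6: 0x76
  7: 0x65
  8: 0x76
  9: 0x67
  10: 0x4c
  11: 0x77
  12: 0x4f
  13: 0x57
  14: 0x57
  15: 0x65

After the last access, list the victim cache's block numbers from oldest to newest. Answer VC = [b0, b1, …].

VC = [21, 29]

0: 0x67 (blk 25, set 1) → MISS  vc=[]
1: 0x76 (blk 29, set 1) → MISS  vc=[25]
2: 0x74 (blk 29, set 1) → L1-HIT  vc=[25]
3: 0x65 (blk 25, set 1) → VC-HIT  vc=[29]
4: 0x66 (blk 25, set 1) → L1-HIT  vc=[29]
5: 0x65 (blk 25, set 1) → L1-HIT  vc=[29]
6: 0x76 (blk 29, set 1) → VC-HIT  vc=[25]
7: 0x65 (blk 25, set 1) → VC-HIT  vc=[29]
8: 0x76 (blk 29, set 1) → VC-HIT  vc=[25]
9: 0x67 (blk 25, set 1) → VC-HIT  vc=[29]
10: 0x4c (blk 19, set 3) → MISS  vc=[29]
11: 0x77 (blk 29, set 1) → VC-HIT  vc=[25]
12: 0x4f (blk 19, set 3) → L1-HIT  vc=[25]
13: 0x57 (blk 21, set 1) → MISS  vc=[25, 29]
14: 0x57 (blk 21, set 1) → L1-HIT  vc=[25, 29]
15: 0x65 (blk 25, set 1) → VC-HIT  vc=[21, 29]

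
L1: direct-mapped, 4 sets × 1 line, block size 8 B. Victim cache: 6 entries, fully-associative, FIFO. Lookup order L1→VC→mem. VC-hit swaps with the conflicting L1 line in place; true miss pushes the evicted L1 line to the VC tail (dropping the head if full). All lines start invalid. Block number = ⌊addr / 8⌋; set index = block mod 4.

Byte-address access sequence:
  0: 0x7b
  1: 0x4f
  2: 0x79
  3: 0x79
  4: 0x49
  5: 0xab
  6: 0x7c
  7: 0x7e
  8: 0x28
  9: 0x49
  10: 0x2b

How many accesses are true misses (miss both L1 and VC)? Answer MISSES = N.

MISSES = 4

  [0] addr=0x7b blk=15 s=3: MISS | VC []
  [1] addr=0x4f blk=9 s=1: MISS | VC []
  [2] addr=0x79 blk=15 s=3: L1-HIT | VC []
  [3] addr=0x79 blk=15 s=3: L1-HIT | VC []
  [4] addr=0x49 blk=9 s=1: L1-HIT | VC []
  [5] addr=0xab blk=21 s=1: MISS | VC [9]
  [6] addr=0x7c blk=15 s=3: L1-HIT | VC [9]
  [7] addr=0x7e blk=15 s=3: L1-HIT | VC [9]
  [8] addr=0x28 blk=5 s=1: MISS | VC [9, 21]
  [9] addr=0x49 blk=9 s=1: VC-HIT | VC [5, 21]
  [10] addr=0x2b blk=5 s=1: VC-HIT | VC [9, 21]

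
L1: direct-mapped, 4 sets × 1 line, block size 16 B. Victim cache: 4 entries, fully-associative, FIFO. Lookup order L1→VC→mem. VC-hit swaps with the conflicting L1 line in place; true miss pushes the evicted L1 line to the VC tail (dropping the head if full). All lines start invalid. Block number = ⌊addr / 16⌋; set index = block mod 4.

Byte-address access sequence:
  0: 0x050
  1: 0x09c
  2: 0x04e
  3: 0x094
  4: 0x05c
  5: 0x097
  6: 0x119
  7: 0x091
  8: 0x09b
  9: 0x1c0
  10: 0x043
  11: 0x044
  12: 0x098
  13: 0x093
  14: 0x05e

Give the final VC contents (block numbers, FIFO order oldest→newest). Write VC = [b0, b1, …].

#0 0x50→b5/s1 MISS; vc=[]
#1 0x9c→b9/s1 MISS; vc=[5]
#2 0x4e→b4/s0 MISS; vc=[5]
#3 0x94→b9/s1 L1-HIT; vc=[5]
#4 0x5c→b5/s1 VC-HIT; vc=[9]
#5 0x97→b9/s1 VC-HIT; vc=[5]
#6 0x119→b17/s1 MISS; vc=[5,9]
#7 0x91→b9/s1 VC-HIT; vc=[5,17]
#8 0x9b→b9/s1 L1-HIT; vc=[5,17]
#9 0x1c0→b28/s0 MISS; vc=[5,17,4]
#10 0x43→b4/s0 VC-HIT; vc=[5,17,28]
#11 0x44→b4/s0 L1-HIT; vc=[5,17,28]
#12 0x98→b9/s1 L1-HIT; vc=[5,17,28]
#13 0x93→b9/s1 L1-HIT; vc=[5,17,28]
#14 0x5e→b5/s1 VC-HIT; vc=[9,17,28]

VC = [9, 17, 28]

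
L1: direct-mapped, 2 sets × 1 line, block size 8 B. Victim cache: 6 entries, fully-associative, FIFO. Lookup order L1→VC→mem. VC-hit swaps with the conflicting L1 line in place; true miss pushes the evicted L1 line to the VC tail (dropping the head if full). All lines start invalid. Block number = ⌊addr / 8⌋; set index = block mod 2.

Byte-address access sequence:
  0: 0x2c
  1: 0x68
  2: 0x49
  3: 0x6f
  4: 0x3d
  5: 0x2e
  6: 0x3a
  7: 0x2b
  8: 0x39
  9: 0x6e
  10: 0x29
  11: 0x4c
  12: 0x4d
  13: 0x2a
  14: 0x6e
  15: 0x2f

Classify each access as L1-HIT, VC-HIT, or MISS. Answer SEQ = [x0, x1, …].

#0 0x2c→b5/s1 MISS; vc=[]
#1 0x68→b13/s1 MISS; vc=[5]
#2 0x49→b9/s1 MISS; vc=[5,13]
#3 0x6f→b13/s1 VC-HIT; vc=[5,9]
#4 0x3d→b7/s1 MISS; vc=[5,9,13]
#5 0x2e→b5/s1 VC-HIT; vc=[7,9,13]
#6 0x3a→b7/s1 VC-HIT; vc=[5,9,13]
#7 0x2b→b5/s1 VC-HIT; vc=[7,9,13]
#8 0x39→b7/s1 VC-HIT; vc=[5,9,13]
#9 0x6e→b13/s1 VC-HIT; vc=[5,9,7]
#10 0x29→b5/s1 VC-HIT; vc=[13,9,7]
#11 0x4c→b9/s1 VC-HIT; vc=[13,5,7]
#12 0x4d→b9/s1 L1-HIT; vc=[13,5,7]
#13 0x2a→b5/s1 VC-HIT; vc=[13,9,7]
#14 0x6e→b13/s1 VC-HIT; vc=[5,9,7]
#15 0x2f→b5/s1 VC-HIT; vc=[13,9,7]

SEQ = [MISS, MISS, MISS, VC-HIT, MISS, VC-HIT, VC-HIT, VC-HIT, VC-HIT, VC-HIT, VC-HIT, VC-HIT, L1-HIT, VC-HIT, VC-HIT, VC-HIT]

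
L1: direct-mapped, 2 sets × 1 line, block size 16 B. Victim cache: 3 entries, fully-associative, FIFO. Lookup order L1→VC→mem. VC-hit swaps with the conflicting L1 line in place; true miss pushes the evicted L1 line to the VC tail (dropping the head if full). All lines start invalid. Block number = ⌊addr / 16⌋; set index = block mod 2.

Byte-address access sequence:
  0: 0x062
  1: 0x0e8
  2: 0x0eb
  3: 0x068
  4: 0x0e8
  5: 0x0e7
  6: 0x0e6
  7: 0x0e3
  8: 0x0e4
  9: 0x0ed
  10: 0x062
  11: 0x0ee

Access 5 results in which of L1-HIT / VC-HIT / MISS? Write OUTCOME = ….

#0 0x62→b6/s0 MISS; vc=[]
#1 0xe8→b14/s0 MISS; vc=[6]
#2 0xeb→b14/s0 L1-HIT; vc=[6]
#3 0x68→b6/s0 VC-HIT; vc=[14]
#4 0xe8→b14/s0 VC-HIT; vc=[6]
#5 0xe7→b14/s0 L1-HIT; vc=[6]
#6 0xe6→b14/s0 L1-HIT; vc=[6]
#7 0xe3→b14/s0 L1-HIT; vc=[6]
#8 0xe4→b14/s0 L1-HIT; vc=[6]
#9 0xed→b14/s0 L1-HIT; vc=[6]
#10 0x62→b6/s0 VC-HIT; vc=[14]
#11 0xee→b14/s0 VC-HIT; vc=[6]

OUTCOME = L1-HIT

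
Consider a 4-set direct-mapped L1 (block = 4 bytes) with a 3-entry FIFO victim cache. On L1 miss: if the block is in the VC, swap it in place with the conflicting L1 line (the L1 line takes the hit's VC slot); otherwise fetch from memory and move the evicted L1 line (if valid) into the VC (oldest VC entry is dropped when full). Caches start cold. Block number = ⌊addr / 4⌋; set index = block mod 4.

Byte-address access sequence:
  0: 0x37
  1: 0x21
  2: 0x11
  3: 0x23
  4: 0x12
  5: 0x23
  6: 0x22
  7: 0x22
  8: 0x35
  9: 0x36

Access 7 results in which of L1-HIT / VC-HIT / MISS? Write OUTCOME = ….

0: 0x37 (blk 13, set 1) → MISS  vc=[]
1: 0x21 (blk 8, set 0) → MISS  vc=[]
2: 0x11 (blk 4, set 0) → MISS  vc=[8]
3: 0x23 (blk 8, set 0) → VC-HIT  vc=[4]
4: 0x12 (blk 4, set 0) → VC-HIT  vc=[8]
5: 0x23 (blk 8, set 0) → VC-HIT  vc=[4]
6: 0x22 (blk 8, set 0) → L1-HIT  vc=[4]
7: 0x22 (blk 8, set 0) → L1-HIT  vc=[4]
8: 0x35 (blk 13, set 1) → L1-HIT  vc=[4]
9: 0x36 (blk 13, set 1) → L1-HIT  vc=[4]

OUTCOME = L1-HIT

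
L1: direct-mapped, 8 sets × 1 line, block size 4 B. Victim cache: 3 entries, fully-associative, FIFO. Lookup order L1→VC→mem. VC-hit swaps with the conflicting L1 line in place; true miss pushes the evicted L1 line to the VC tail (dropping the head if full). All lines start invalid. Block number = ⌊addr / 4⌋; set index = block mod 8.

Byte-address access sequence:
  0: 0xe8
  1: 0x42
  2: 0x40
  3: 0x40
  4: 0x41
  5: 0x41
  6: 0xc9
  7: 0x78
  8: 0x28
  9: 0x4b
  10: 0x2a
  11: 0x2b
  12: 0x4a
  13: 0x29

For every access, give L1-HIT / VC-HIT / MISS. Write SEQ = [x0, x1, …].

#0 0xe8→b58/s2 MISS; vc=[]
#1 0x42→b16/s0 MISS; vc=[]
#2 0x40→b16/s0 L1-HIT; vc=[]
#3 0x40→b16/s0 L1-HIT; vc=[]
#4 0x41→b16/s0 L1-HIT; vc=[]
#5 0x41→b16/s0 L1-HIT; vc=[]
#6 0xc9→b50/s2 MISS; vc=[58]
#7 0x78→b30/s6 MISS; vc=[58]
#8 0x28→b10/s2 MISS; vc=[58,50]
#9 0x4b→b18/s2 MISS; vc=[58,50,10]
#10 0x2a→b10/s2 VC-HIT; vc=[58,50,18]
#11 0x2b→b10/s2 L1-HIT; vc=[58,50,18]
#12 0x4a→b18/s2 VC-HIT; vc=[58,50,10]
#13 0x29→b10/s2 VC-HIT; vc=[58,50,18]

SEQ = [MISS, MISS, L1-HIT, L1-HIT, L1-HIT, L1-HIT, MISS, MISS, MISS, MISS, VC-HIT, L1-HIT, VC-HIT, VC-HIT]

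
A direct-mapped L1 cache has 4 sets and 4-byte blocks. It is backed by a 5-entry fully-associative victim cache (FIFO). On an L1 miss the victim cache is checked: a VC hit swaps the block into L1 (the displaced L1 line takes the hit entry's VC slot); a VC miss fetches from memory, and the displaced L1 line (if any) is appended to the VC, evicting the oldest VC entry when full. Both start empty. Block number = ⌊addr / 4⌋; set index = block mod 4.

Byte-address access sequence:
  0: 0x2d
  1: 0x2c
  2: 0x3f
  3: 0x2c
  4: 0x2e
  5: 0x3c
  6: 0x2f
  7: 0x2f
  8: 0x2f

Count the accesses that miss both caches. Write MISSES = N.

MISSES = 2

  [0] addr=0x2d blk=11 s=3: MISS | VC []
  [1] addr=0x2c blk=11 s=3: L1-HIT | VC []
  [2] addr=0x3f blk=15 s=3: MISS | VC [11]
  [3] addr=0x2c blk=11 s=3: VC-HIT | VC [15]
  [4] addr=0x2e blk=11 s=3: L1-HIT | VC [15]
  [5] addr=0x3c blk=15 s=3: VC-HIT | VC [11]
  [6] addr=0x2f blk=11 s=3: VC-HIT | VC [15]
  [7] addr=0x2f blk=11 s=3: L1-HIT | VC [15]
  [8] addr=0x2f blk=11 s=3: L1-HIT | VC [15]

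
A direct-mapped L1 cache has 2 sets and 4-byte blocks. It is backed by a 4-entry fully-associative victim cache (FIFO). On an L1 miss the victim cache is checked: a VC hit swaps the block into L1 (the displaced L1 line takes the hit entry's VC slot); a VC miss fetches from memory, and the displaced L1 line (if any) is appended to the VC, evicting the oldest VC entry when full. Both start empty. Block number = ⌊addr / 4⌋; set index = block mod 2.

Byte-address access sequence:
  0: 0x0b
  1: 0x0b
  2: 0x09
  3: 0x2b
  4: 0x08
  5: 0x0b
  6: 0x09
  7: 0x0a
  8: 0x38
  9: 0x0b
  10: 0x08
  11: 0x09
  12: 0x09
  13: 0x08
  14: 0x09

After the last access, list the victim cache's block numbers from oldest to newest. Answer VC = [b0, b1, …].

0: 0xb (blk 2, set 0) → MISS  vc=[]
1: 0xb (blk 2, set 0) → L1-HIT  vc=[]
2: 0x9 (blk 2, set 0) → L1-HIT  vc=[]
3: 0x2b (blk 10, set 0) → MISS  vc=[2]
4: 0x8 (blk 2, set 0) → VC-HIT  vc=[10]
5: 0xb (blk 2, set 0) → L1-HIT  vc=[10]
6: 0x9 (blk 2, set 0) → L1-HIT  vc=[10]
7: 0xa (blk 2, set 0) → L1-HIT  vc=[10]
8: 0x38 (blk 14, set 0) → MISS  vc=[10, 2]
9: 0xb (blk 2, set 0) → VC-HIT  vc=[10, 14]
10: 0x8 (blk 2, set 0) → L1-HIT  vc=[10, 14]
11: 0x9 (blk 2, set 0) → L1-HIT  vc=[10, 14]
12: 0x9 (blk 2, set 0) → L1-HIT  vc=[10, 14]
13: 0x8 (blk 2, set 0) → L1-HIT  vc=[10, 14]
14: 0x9 (blk 2, set 0) → L1-HIT  vc=[10, 14]

VC = [10, 14]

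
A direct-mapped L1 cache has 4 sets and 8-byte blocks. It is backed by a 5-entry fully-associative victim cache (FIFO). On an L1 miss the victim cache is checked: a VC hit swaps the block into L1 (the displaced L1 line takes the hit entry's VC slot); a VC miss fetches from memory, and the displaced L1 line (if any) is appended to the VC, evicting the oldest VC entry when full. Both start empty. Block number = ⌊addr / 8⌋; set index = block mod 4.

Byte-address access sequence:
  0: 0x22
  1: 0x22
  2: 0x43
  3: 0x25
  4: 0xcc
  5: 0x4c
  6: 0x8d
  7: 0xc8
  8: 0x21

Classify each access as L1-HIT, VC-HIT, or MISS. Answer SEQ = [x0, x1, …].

#0 0x22→b4/s0 MISS; vc=[]
#1 0x22→b4/s0 L1-HIT; vc=[]
#2 0x43→b8/s0 MISS; vc=[4]
#3 0x25→b4/s0 VC-HIT; vc=[8]
#4 0xcc→b25/s1 MISS; vc=[8]
#5 0x4c→b9/s1 MISS; vc=[8,25]
#6 0x8d→b17/s1 MISS; vc=[8,25,9]
#7 0xc8→b25/s1 VC-HIT; vc=[8,17,9]
#8 0x21→b4/s0 L1-HIT; vc=[8,17,9]

SEQ = [MISS, L1-HIT, MISS, VC-HIT, MISS, MISS, MISS, VC-HIT, L1-HIT]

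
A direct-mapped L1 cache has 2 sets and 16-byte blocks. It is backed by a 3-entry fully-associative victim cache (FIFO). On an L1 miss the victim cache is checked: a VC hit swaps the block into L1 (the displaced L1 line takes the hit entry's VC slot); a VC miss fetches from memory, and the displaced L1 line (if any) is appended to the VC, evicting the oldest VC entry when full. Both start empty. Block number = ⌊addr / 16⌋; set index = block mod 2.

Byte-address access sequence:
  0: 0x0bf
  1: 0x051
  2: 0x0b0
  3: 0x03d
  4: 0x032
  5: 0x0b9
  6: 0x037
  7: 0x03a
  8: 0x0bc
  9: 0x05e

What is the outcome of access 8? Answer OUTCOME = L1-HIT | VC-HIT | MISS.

0: 0xbf (blk 11, set 1) → MISS  vc=[]
1: 0x51 (blk 5, set 1) → MISS  vc=[11]
2: 0xb0 (blk 11, set 1) → VC-HIT  vc=[5]
3: 0x3d (blk 3, set 1) → MISS  vc=[5, 11]
4: 0x32 (blk 3, set 1) → L1-HIT  vc=[5, 11]
5: 0xb9 (blk 11, set 1) → VC-HIT  vc=[5, 3]
6: 0x37 (blk 3, set 1) → VC-HIT  vc=[5, 11]
7: 0x3a (blk 3, set 1) → L1-HIT  vc=[5, 11]
8: 0xbc (blk 11, set 1) → VC-HIT  vc=[5, 3]
9: 0x5e (blk 5, set 1) → VC-HIT  vc=[11, 3]

OUTCOME = VC-HIT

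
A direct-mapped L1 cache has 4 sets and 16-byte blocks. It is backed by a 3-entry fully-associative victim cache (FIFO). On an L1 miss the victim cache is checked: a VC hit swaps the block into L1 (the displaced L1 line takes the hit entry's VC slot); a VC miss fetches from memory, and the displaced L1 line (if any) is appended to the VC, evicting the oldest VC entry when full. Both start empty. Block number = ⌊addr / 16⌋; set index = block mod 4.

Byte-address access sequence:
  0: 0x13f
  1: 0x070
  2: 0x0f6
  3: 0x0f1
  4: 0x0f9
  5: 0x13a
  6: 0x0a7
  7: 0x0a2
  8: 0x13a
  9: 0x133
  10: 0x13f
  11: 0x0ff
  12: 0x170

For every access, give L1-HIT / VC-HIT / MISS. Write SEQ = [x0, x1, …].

SEQ = [MISS, MISS, MISS, L1-HIT, L1-HIT, VC-HIT, MISS, L1-HIT, L1-HIT, L1-HIT, L1-HIT, VC-HIT, MISS]

0: 0x13f (blk 19, set 3) → MISS  vc=[]
1: 0x70 (blk 7, set 3) → MISS  vc=[19]
2: 0xf6 (blk 15, set 3) → MISS  vc=[19, 7]
3: 0xf1 (blk 15, set 3) → L1-HIT  vc=[19, 7]
4: 0xf9 (blk 15, set 3) → L1-HIT  vc=[19, 7]
5: 0x13a (blk 19, set 3) → VC-HIT  vc=[15, 7]
6: 0xa7 (blk 10, set 2) → MISS  vc=[15, 7]
7: 0xa2 (blk 10, set 2) → L1-HIT  vc=[15, 7]
8: 0x13a (blk 19, set 3) → L1-HIT  vc=[15, 7]
9: 0x133 (blk 19, set 3) → L1-HIT  vc=[15, 7]
10: 0x13f (blk 19, set 3) → L1-HIT  vc=[15, 7]
11: 0xff (blk 15, set 3) → VC-HIT  vc=[19, 7]
12: 0x170 (blk 23, set 3) → MISS  vc=[19, 7, 15]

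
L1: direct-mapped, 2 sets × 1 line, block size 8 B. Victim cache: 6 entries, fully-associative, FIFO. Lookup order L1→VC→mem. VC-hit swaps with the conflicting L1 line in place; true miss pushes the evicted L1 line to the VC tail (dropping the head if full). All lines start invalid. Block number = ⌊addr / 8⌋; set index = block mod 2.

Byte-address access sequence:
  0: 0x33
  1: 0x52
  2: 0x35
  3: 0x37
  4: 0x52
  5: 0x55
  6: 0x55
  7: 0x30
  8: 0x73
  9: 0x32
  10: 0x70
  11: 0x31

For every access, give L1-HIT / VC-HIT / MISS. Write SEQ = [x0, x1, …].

#0 0x33→b6/s0 MISS; vc=[]
#1 0x52→b10/s0 MISS; vc=[6]
#2 0x35→b6/s0 VC-HIT; vc=[10]
#3 0x37→b6/s0 L1-HIT; vc=[10]
#4 0x52→b10/s0 VC-HIT; vc=[6]
#5 0x55→b10/s0 L1-HIT; vc=[6]
#6 0x55→b10/s0 L1-HIT; vc=[6]
#7 0x30→b6/s0 VC-HIT; vc=[10]
#8 0x73→b14/s0 MISS; vc=[10,6]
#9 0x32→b6/s0 VC-HIT; vc=[10,14]
#10 0x70→b14/s0 VC-HIT; vc=[10,6]
#11 0x31→b6/s0 VC-HIT; vc=[10,14]

SEQ = [MISS, MISS, VC-HIT, L1-HIT, VC-HIT, L1-HIT, L1-HIT, VC-HIT, MISS, VC-HIT, VC-HIT, VC-HIT]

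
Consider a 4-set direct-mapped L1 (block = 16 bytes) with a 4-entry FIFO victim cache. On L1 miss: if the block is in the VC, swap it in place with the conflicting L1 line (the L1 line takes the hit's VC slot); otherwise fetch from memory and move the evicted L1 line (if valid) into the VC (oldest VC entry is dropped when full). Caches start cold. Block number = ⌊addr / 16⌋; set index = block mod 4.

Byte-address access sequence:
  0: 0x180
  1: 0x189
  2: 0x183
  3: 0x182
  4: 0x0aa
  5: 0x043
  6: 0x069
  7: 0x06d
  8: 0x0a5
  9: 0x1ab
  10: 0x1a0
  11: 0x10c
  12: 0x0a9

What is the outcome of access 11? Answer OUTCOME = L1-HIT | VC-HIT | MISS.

OUTCOME = MISS

  [0] addr=0x180 blk=24 s=0: MISS | VC []
  [1] addr=0x189 blk=24 s=0: L1-HIT | VC []
  [2] addr=0x183 blk=24 s=0: L1-HIT | VC []
  [3] addr=0x182 blk=24 s=0: L1-HIT | VC []
  [4] addr=0xaa blk=10 s=2: MISS | VC []
  [5] addr=0x43 blk=4 s=0: MISS | VC [24]
  [6] addr=0x69 blk=6 s=2: MISS | VC [24, 10]
  [7] addr=0x6d blk=6 s=2: L1-HIT | VC [24, 10]
  [8] addr=0xa5 blk=10 s=2: VC-HIT | VC [24, 6]
  [9] addr=0x1ab blk=26 s=2: MISS | VC [24, 6, 10]
  [10] addr=0x1a0 blk=26 s=2: L1-HIT | VC [24, 6, 10]
  [11] addr=0x10c blk=16 s=0: MISS | VC [24, 6, 10, 4]
  [12] addr=0xa9 blk=10 s=2: VC-HIT | VC [24, 6, 26, 4]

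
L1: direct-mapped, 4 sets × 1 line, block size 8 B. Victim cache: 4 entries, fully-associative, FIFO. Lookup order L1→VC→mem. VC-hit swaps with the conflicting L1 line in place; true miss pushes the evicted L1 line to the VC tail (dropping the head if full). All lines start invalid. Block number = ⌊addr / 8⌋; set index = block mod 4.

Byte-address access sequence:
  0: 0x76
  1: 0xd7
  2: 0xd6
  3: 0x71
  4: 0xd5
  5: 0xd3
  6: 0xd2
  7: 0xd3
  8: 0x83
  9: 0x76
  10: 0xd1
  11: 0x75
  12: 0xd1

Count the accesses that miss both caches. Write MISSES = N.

0: 0x76 (blk 14, set 2) → MISS  vc=[]
1: 0xd7 (blk 26, set 2) → MISS  vc=[14]
2: 0xd6 (blk 26, set 2) → L1-HIT  vc=[14]
3: 0x71 (blk 14, set 2) → VC-HIT  vc=[26]
4: 0xd5 (blk 26, set 2) → VC-HIT  vc=[14]
5: 0xd3 (blk 26, set 2) → L1-HIT  vc=[14]
6: 0xd2 (blk 26, set 2) → L1-HIT  vc=[14]
7: 0xd3 (blk 26, set 2) → L1-HIT  vc=[14]
8: 0x83 (blk 16, set 0) → MISS  vc=[14]
9: 0x76 (blk 14, set 2) → VC-HIT  vc=[26]
10: 0xd1 (blk 26, set 2) → VC-HIT  vc=[14]
11: 0x75 (blk 14, set 2) → VC-HIT  vc=[26]
12: 0xd1 (blk 26, set 2) → VC-HIT  vc=[14]

MISSES = 3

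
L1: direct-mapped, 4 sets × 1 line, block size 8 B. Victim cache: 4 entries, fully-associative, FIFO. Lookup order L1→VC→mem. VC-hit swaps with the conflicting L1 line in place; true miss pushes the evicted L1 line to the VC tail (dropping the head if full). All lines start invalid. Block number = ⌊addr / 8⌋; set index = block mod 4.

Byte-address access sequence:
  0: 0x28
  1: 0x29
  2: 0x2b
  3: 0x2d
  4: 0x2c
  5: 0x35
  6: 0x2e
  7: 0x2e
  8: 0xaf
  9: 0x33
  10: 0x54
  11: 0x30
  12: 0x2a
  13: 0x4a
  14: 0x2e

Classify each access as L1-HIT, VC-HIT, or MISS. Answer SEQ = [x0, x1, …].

SEQ = [MISS, L1-HIT, L1-HIT, L1-HIT, L1-HIT, MISS, L1-HIT, L1-HIT, MISS, L1-HIT, MISS, VC-HIT, VC-HIT, MISS, VC-HIT]

#0 0x28→b5/s1 MISS; vc=[]
#1 0x29→b5/s1 L1-HIT; vc=[]
#2 0x2b→b5/s1 L1-HIT; vc=[]
#3 0x2d→b5/s1 L1-HIT; vc=[]
#4 0x2c→b5/s1 L1-HIT; vc=[]
#5 0x35→b6/s2 MISS; vc=[]
#6 0x2e→b5/s1 L1-HIT; vc=[]
#7 0x2e→b5/s1 L1-HIT; vc=[]
#8 0xaf→b21/s1 MISS; vc=[5]
#9 0x33→b6/s2 L1-HIT; vc=[5]
#10 0x54→b10/s2 MISS; vc=[5,6]
#11 0x30→b6/s2 VC-HIT; vc=[5,10]
#12 0x2a→b5/s1 VC-HIT; vc=[21,10]
#13 0x4a→b9/s1 MISS; vc=[21,10,5]
#14 0x2e→b5/s1 VC-HIT; vc=[21,10,9]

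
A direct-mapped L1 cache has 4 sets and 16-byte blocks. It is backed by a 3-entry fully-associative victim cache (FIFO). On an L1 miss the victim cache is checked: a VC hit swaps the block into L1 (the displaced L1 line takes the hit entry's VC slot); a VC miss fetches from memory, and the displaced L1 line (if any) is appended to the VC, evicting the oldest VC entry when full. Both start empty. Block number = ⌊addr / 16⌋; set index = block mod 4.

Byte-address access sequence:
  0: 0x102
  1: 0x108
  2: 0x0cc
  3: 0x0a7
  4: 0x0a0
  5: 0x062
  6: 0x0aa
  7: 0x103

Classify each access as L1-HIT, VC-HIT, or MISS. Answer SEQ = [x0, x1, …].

SEQ = [MISS, L1-HIT, MISS, MISS, L1-HIT, MISS, VC-HIT, VC-HIT]

0: 0x102 (blk 16, set 0) → MISS  vc=[]
1: 0x108 (blk 16, set 0) → L1-HIT  vc=[]
2: 0xcc (blk 12, set 0) → MISS  vc=[16]
3: 0xa7 (blk 10, set 2) → MISS  vc=[16]
4: 0xa0 (blk 10, set 2) → L1-HIT  vc=[16]
5: 0x62 (blk 6, set 2) → MISS  vc=[16, 10]
6: 0xaa (blk 10, set 2) → VC-HIT  vc=[16, 6]
7: 0x103 (blk 16, set 0) → VC-HIT  vc=[12, 6]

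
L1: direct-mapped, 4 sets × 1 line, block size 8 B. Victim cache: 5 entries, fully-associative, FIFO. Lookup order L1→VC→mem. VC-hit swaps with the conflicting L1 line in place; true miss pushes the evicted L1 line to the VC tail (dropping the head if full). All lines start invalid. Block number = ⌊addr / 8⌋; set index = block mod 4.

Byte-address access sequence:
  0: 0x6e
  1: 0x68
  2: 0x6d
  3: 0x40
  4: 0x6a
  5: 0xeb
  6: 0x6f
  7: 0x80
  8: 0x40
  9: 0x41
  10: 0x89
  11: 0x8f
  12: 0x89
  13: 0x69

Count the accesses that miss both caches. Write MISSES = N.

MISSES = 5

  [0] addr=0x6e blk=13 s=1: MISS | VC []
  [1] addr=0x68 blk=13 s=1: L1-HIT | VC []
  [2] addr=0x6d blk=13 s=1: L1-HIT | VC []
  [3] addr=0x40 blk=8 s=0: MISS | VC []
  [4] addr=0x6a blk=13 s=1: L1-HIT | VC []
  [5] addr=0xeb blk=29 s=1: MISS | VC [13]
  [6] addr=0x6f blk=13 s=1: VC-HIT | VC [29]
  [7] addr=0x80 blk=16 s=0: MISS | VC [29, 8]
  [8] addr=0x40 blk=8 s=0: VC-HIT | VC [29, 16]
  [9] addr=0x41 blk=8 s=0: L1-HIT | VC [29, 16]
  [10] addr=0x89 blk=17 s=1: MISS | VC [29, 16, 13]
  [11] addr=0x8f blk=17 s=1: L1-HIT | VC [29, 16, 13]
  [12] addr=0x89 blk=17 s=1: L1-HIT | VC [29, 16, 13]
  [13] addr=0x69 blk=13 s=1: VC-HIT | VC [29, 16, 17]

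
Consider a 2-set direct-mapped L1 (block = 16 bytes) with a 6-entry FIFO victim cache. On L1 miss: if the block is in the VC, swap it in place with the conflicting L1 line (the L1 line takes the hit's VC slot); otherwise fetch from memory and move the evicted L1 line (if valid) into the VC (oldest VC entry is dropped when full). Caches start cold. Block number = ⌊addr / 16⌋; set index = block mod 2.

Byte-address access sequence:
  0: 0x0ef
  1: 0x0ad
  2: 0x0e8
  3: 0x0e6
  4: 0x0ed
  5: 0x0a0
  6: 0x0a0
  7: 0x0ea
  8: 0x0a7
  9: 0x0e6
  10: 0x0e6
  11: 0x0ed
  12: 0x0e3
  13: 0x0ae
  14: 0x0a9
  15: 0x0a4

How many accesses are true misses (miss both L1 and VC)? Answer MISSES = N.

MISSES = 2

  [0] addr=0xef blk=14 s=0: MISS | VC []
  [1] addr=0xad blk=10 s=0: MISS | VC [14]
  [2] addr=0xe8 blk=14 s=0: VC-HIT | VC [10]
  [3] addr=0xe6 blk=14 s=0: L1-HIT | VC [10]
  [4] addr=0xed blk=14 s=0: L1-HIT | VC [10]
  [5] addr=0xa0 blk=10 s=0: VC-HIT | VC [14]
  [6] addr=0xa0 blk=10 s=0: L1-HIT | VC [14]
  [7] addr=0xea blk=14 s=0: VC-HIT | VC [10]
  [8] addr=0xa7 blk=10 s=0: VC-HIT | VC [14]
  [9] addr=0xe6 blk=14 s=0: VC-HIT | VC [10]
  [10] addr=0xe6 blk=14 s=0: L1-HIT | VC [10]
  [11] addr=0xed blk=14 s=0: L1-HIT | VC [10]
  [12] addr=0xe3 blk=14 s=0: L1-HIT | VC [10]
  [13] addr=0xae blk=10 s=0: VC-HIT | VC [14]
  [14] addr=0xa9 blk=10 s=0: L1-HIT | VC [14]
  [15] addr=0xa4 blk=10 s=0: L1-HIT | VC [14]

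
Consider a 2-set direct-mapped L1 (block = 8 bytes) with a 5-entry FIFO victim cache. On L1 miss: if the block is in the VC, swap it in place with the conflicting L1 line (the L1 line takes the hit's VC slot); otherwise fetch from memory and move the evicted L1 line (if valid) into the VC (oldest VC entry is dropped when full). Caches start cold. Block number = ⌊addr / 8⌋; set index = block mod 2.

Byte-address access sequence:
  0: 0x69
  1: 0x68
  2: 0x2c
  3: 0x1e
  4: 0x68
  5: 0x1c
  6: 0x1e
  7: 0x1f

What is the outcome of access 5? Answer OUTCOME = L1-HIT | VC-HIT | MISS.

  [0] addr=0x69 blk=13 s=1: MISS | VC []
  [1] addr=0x68 blk=13 s=1: L1-HIT | VC []
  [2] addr=0x2c blk=5 s=1: MISS | VC [13]
  [3] addr=0x1e blk=3 s=1: MISS | VC [13, 5]
  [4] addr=0x68 blk=13 s=1: VC-HIT | VC [3, 5]
  [5] addr=0x1c blk=3 s=1: VC-HIT | VC [13, 5]
  [6] addr=0x1e blk=3 s=1: L1-HIT | VC [13, 5]
  [7] addr=0x1f blk=3 s=1: L1-HIT | VC [13, 5]

OUTCOME = VC-HIT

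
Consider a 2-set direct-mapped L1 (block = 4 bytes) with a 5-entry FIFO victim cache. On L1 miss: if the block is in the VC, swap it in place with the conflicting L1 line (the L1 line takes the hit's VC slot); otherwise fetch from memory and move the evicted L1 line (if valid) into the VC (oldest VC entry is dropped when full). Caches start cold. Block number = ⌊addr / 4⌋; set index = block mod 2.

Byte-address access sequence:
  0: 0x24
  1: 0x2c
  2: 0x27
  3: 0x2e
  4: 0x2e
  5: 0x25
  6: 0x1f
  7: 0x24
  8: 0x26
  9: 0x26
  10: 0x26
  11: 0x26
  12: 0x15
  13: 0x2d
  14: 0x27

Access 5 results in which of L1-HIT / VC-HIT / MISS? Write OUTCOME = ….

#0 0x24→b9/s1 MISS; vc=[]
#1 0x2c→b11/s1 MISS; vc=[9]
#2 0x27→b9/s1 VC-HIT; vc=[11]
#3 0x2e→b11/s1 VC-HIT; vc=[9]
#4 0x2e→b11/s1 L1-HIT; vc=[9]
#5 0x25→b9/s1 VC-HIT; vc=[11]
#6 0x1f→b7/s1 MISS; vc=[11,9]
#7 0x24→b9/s1 VC-HIT; vc=[11,7]
#8 0x26→b9/s1 L1-HIT; vc=[11,7]
#9 0x26→b9/s1 L1-HIT; vc=[11,7]
#10 0x26→b9/s1 L1-HIT; vc=[11,7]
#11 0x26→b9/s1 L1-HIT; vc=[11,7]
#12 0x15→b5/s1 MISS; vc=[11,7,9]
#13 0x2d→b11/s1 VC-HIT; vc=[5,7,9]
#14 0x27→b9/s1 VC-HIT; vc=[5,7,11]

OUTCOME = VC-HIT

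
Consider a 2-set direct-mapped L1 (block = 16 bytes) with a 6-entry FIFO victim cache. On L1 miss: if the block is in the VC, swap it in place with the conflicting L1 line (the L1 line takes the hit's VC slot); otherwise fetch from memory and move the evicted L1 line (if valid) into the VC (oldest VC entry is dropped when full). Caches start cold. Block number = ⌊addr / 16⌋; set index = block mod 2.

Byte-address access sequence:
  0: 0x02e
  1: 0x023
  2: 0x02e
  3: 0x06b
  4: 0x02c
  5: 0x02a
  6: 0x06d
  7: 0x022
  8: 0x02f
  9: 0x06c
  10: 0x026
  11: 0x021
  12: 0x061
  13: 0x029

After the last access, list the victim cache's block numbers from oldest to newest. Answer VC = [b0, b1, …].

VC = [6]

  [0] addr=0x2e blk=2 s=0: MISS | VC []
  [1] addr=0x23 blk=2 s=0: L1-HIT | VC []
  [2] addr=0x2e blk=2 s=0: L1-HIT | VC []
  [3] addr=0x6b blk=6 s=0: MISS | VC [2]
  [4] addr=0x2c blk=2 s=0: VC-HIT | VC [6]
  [5] addr=0x2a blk=2 s=0: L1-HIT | VC [6]
  [6] addr=0x6d blk=6 s=0: VC-HIT | VC [2]
  [7] addr=0x22 blk=2 s=0: VC-HIT | VC [6]
  [8] addr=0x2f blk=2 s=0: L1-HIT | VC [6]
  [9] addr=0x6c blk=6 s=0: VC-HIT | VC [2]
  [10] addr=0x26 blk=2 s=0: VC-HIT | VC [6]
  [11] addr=0x21 blk=2 s=0: L1-HIT | VC [6]
  [12] addr=0x61 blk=6 s=0: VC-HIT | VC [2]
  [13] addr=0x29 blk=2 s=0: VC-HIT | VC [6]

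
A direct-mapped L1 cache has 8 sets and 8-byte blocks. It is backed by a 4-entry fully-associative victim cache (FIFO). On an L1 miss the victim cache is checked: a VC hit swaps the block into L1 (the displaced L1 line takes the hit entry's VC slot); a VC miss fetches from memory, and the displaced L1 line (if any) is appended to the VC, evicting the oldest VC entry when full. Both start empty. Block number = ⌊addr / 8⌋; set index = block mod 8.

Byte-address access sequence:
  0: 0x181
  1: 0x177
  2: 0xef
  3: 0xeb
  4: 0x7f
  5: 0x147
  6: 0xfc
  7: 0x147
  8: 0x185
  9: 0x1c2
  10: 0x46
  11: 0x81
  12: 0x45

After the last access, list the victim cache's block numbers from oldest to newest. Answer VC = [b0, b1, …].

VC = [15, 48, 56, 16]

  [0] addr=0x181 blk=48 s=0: MISS | VC []
  [1] addr=0x177 blk=46 s=6: MISS | VC []
  [2] addr=0xef blk=29 s=5: MISS | VC []
  [3] addr=0xeb blk=29 s=5: L1-HIT | VC []
  [4] addr=0x7f blk=15 s=7: MISS | VC []
  [5] addr=0x147 blk=40 s=0: MISS | VC [48]
  [6] addr=0xfc blk=31 s=7: MISS | VC [48, 15]
  [7] addr=0x147 blk=40 s=0: L1-HIT | VC [48, 15]
  [8] addr=0x185 blk=48 s=0: VC-HIT | VC [40, 15]
  [9] addr=0x1c2 blk=56 s=0: MISS | VC [40, 15, 48]
  [10] addr=0x46 blk=8 s=0: MISS | VC [40, 15, 48, 56]
  [11] addr=0x81 blk=16 s=0: MISS | VC [15, 48, 56, 8]
  [12] addr=0x45 blk=8 s=0: VC-HIT | VC [15, 48, 56, 16]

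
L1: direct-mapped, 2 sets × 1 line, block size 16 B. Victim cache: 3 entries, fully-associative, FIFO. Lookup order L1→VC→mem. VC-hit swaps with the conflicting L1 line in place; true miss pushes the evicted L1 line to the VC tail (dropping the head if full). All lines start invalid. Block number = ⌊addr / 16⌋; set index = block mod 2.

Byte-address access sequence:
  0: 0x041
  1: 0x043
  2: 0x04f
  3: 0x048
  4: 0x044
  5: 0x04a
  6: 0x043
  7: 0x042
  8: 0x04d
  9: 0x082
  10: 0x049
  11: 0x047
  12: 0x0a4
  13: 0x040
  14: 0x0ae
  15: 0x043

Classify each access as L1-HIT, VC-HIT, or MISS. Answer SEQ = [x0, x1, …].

  [0] addr=0x41 blk=4 s=0: MISS | VC []
  [1] addr=0x43 blk=4 s=0: L1-HIT | VC []
  [2] addr=0x4f blk=4 s=0: L1-HIT | VC []
  [3] addr=0x48 blk=4 s=0: L1-HIT | VC []
  [4] addr=0x44 blk=4 s=0: L1-HIT | VC []
  [5] addr=0x4a blk=4 s=0: L1-HIT | VC []
  [6] addr=0x43 blk=4 s=0: L1-HIT | VC []
  [7] addr=0x42 blk=4 s=0: L1-HIT | VC []
  [8] addr=0x4d blk=4 s=0: L1-HIT | VC []
  [9] addr=0x82 blk=8 s=0: MISS | VC [4]
  [10] addr=0x49 blk=4 s=0: VC-HIT | VC [8]
  [11] addr=0x47 blk=4 s=0: L1-HIT | VC [8]
  [12] addr=0xa4 blk=10 s=0: MISS | VC [8, 4]
  [13] addr=0x40 blk=4 s=0: VC-HIT | VC [8, 10]
  [14] addr=0xae blk=10 s=0: VC-HIT | VC [8, 4]
  [15] addr=0x43 blk=4 s=0: VC-HIT | VC [8, 10]

SEQ = [MISS, L1-HIT, L1-HIT, L1-HIT, L1-HIT, L1-HIT, L1-HIT, L1-HIT, L1-HIT, MISS, VC-HIT, L1-HIT, MISS, VC-HIT, VC-HIT, VC-HIT]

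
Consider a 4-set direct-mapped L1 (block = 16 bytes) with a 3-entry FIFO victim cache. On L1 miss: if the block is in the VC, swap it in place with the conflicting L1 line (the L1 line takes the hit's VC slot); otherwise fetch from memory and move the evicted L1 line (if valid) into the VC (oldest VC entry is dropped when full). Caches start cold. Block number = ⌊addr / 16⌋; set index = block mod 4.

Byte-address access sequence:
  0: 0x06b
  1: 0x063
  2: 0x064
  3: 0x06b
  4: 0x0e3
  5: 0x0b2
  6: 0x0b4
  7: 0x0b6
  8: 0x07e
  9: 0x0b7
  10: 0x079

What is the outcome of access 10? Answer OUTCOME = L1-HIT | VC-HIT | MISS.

  [0] addr=0x6b blk=6 s=2: MISS | VC []
  [1] addr=0x63 blk=6 s=2: L1-HIT | VC []
  [2] addr=0x64 blk=6 s=2: L1-HIT | VC []
  [3] addr=0x6b blk=6 s=2: L1-HIT | VC []
  [4] addr=0xe3 blk=14 s=2: MISS | VC [6]
  [5] addr=0xb2 blk=11 s=3: MISS | VC [6]
  [6] addr=0xb4 blk=11 s=3: L1-HIT | VC [6]
  [7] addr=0xb6 blk=11 s=3: L1-HIT | VC [6]
  [8] addr=0x7e blk=7 s=3: MISS | VC [6, 11]
  [9] addr=0xb7 blk=11 s=3: VC-HIT | VC [6, 7]
  [10] addr=0x79 blk=7 s=3: VC-HIT | VC [6, 11]

OUTCOME = VC-HIT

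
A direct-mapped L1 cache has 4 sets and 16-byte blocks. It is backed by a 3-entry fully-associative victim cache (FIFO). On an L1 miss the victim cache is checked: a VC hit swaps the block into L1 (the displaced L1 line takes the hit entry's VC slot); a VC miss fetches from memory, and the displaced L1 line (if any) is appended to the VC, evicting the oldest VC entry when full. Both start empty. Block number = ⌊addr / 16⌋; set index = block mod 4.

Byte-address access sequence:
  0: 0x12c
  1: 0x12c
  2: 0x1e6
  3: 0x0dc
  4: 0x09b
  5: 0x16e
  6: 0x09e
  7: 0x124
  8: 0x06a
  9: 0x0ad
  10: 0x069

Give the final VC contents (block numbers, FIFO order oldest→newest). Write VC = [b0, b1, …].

0: 0x12c (blk 18, set 2) → MISS  vc=[]
1: 0x12c (blk 18, set 2) → L1-HIT  vc=[]
2: 0x1e6 (blk 30, set 2) → MISS  vc=[18]
3: 0xdc (blk 13, set 1) → MISS  vc=[18]
4: 0x9b (blk 9, set 1) → MISS  vc=[18, 13]
5: 0x16e (blk 22, set 2) → MISS  vc=[18, 13, 30]
6: 0x9e (blk 9, set 1) → L1-HIT  vc=[18, 13, 30]
7: 0x124 (blk 18, set 2) → VC-HIT  vc=[22, 13, 30]
8: 0x6a (blk 6, set 2) → MISS  vc=[13, 30, 18]
9: 0xad (blk 10, set 2) → MISS  vc=[30, 18, 6]
10: 0x69 (blk 6, set 2) → VC-HIT  vc=[30, 18, 10]

VC = [30, 18, 10]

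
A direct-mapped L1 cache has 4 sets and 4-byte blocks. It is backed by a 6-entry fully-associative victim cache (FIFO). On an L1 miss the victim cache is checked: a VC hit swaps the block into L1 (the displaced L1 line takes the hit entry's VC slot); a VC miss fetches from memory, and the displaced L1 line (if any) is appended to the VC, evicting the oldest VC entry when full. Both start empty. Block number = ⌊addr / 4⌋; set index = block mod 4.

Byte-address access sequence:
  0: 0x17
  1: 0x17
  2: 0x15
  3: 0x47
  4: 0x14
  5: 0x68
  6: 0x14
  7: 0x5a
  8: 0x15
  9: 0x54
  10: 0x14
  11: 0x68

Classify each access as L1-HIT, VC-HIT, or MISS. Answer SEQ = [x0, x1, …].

SEQ = [MISS, L1-HIT, L1-HIT, MISS, VC-HIT, MISS, L1-HIT, MISS, L1-HIT, MISS, VC-HIT, VC-HIT]

0: 0x17 (blk 5, set 1) → MISS  vc=[]
1: 0x17 (blk 5, set 1) → L1-HIT  vc=[]
2: 0x15 (blk 5, set 1) → L1-HIT  vc=[]
3: 0x47 (blk 17, set 1) → MISS  vc=[5]
4: 0x14 (blk 5, set 1) → VC-HIT  vc=[17]
5: 0x68 (blk 26, set 2) → MISS  vc=[17]
6: 0x14 (blk 5, set 1) → L1-HIT  vc=[17]
7: 0x5a (blk 22, set 2) → MISS  vc=[17, 26]
8: 0x15 (blk 5, set 1) → L1-HIT  vc=[17, 26]
9: 0x54 (blk 21, set 1) → MISS  vc=[17, 26, 5]
10: 0x14 (blk 5, set 1) → VC-HIT  vc=[17, 26, 21]
11: 0x68 (blk 26, set 2) → VC-HIT  vc=[17, 22, 21]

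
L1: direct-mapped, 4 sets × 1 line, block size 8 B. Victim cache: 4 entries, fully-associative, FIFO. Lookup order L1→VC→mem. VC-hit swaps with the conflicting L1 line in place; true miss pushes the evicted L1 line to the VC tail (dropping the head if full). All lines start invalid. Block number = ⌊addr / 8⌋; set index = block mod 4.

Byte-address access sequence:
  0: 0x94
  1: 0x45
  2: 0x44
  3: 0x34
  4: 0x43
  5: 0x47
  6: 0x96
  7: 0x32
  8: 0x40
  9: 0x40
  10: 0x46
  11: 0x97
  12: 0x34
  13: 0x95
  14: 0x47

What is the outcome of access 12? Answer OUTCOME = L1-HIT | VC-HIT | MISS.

OUTCOME = VC-HIT

  [0] addr=0x94 blk=18 s=2: MISS | VC []
  [1] addr=0x45 blk=8 s=0: MISS | VC []
  [2] addr=0x44 blk=8 s=0: L1-HIT | VC []
  [3] addr=0x34 blk=6 s=2: MISS | VC [18]
  [4] addr=0x43 blk=8 s=0: L1-HIT | VC [18]
  [5] addr=0x47 blk=8 s=0: L1-HIT | VC [18]
  [6] addr=0x96 blk=18 s=2: VC-HIT | VC [6]
  [7] addr=0x32 blk=6 s=2: VC-HIT | VC [18]
  [8] addr=0x40 blk=8 s=0: L1-HIT | VC [18]
  [9] addr=0x40 blk=8 s=0: L1-HIT | VC [18]
  [10] addr=0x46 blk=8 s=0: L1-HIT | VC [18]
  [11] addr=0x97 blk=18 s=2: VC-HIT | VC [6]
  [12] addr=0x34 blk=6 s=2: VC-HIT | VC [18]
  [13] addr=0x95 blk=18 s=2: VC-HIT | VC [6]
  [14] addr=0x47 blk=8 s=0: L1-HIT | VC [6]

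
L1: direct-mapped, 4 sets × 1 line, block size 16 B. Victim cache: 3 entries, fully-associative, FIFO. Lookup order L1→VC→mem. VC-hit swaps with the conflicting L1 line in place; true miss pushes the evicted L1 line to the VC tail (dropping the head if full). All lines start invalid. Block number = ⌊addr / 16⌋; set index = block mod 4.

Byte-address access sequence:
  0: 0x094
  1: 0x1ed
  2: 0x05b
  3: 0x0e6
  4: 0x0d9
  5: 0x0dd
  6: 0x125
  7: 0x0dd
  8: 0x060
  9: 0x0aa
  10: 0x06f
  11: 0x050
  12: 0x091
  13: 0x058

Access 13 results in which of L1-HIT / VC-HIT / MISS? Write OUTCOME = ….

0: 0x94 (blk 9, set 1) → MISS  vc=[]
1: 0x1ed (blk 30, set 2) → MISS  vc=[]
2: 0x5b (blk 5, set 1) → MISS  vc=[9]
3: 0xe6 (blk 14, set 2) → MISS  vc=[9, 30]
4: 0xd9 (blk 13, set 1) → MISS  vc=[9, 30, 5]
5: 0xdd (blk 13, set 1) → L1-HIT  vc=[9, 30, 5]
6: 0x125 (blk 18, set 2) → MISS  vc=[30, 5, 14]
7: 0xdd (blk 13, set 1) → L1-HIT  vc=[30, 5, 14]
8: 0x60 (blk 6, set 2) → MISS  vc=[5, 14, 18]
9: 0xaa (blk 10, set 2) → MISS  vc=[14, 18, 6]
10: 0x6f (blk 6, set 2) → VC-HIT  vc=[14, 18, 10]
11: 0x50 (blk 5, set 1) → MISS  vc=[18, 10, 13]
12: 0x91 (blk 9, set 1) → MISS  vc=[10, 13, 5]
13: 0x58 (blk 5, set 1) → VC-HIT  vc=[10, 13, 9]

OUTCOME = VC-HIT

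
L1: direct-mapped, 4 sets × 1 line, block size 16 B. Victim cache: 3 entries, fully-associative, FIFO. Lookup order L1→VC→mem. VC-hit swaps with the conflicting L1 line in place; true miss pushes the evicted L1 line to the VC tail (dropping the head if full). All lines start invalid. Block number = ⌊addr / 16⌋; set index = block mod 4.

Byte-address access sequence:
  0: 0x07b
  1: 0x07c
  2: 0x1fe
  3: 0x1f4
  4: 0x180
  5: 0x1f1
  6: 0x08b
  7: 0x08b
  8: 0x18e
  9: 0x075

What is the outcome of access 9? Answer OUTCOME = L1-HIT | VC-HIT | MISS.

  [0] addr=0x7b blk=7 s=3: MISS | VC []
  [1] addr=0x7c blk=7 s=3: L1-HIT | VC []
  [2] addr=0x1fe blk=31 s=3: MISS | VC [7]
  [3] addr=0x1f4 blk=31 s=3: L1-HIT | VC [7]
  [4] addr=0x180 blk=24 s=0: MISS | VC [7]
  [5] addr=0x1f1 blk=31 s=3: L1-HIT | VC [7]
  [6] addr=0x8b blk=8 s=0: MISS | VC [7, 24]
  [7] addr=0x8b blk=8 s=0: L1-HIT | VC [7, 24]
  [8] addr=0x18e blk=24 s=0: VC-HIT | VC [7, 8]
  [9] addr=0x75 blk=7 s=3: VC-HIT | VC [31, 8]

OUTCOME = VC-HIT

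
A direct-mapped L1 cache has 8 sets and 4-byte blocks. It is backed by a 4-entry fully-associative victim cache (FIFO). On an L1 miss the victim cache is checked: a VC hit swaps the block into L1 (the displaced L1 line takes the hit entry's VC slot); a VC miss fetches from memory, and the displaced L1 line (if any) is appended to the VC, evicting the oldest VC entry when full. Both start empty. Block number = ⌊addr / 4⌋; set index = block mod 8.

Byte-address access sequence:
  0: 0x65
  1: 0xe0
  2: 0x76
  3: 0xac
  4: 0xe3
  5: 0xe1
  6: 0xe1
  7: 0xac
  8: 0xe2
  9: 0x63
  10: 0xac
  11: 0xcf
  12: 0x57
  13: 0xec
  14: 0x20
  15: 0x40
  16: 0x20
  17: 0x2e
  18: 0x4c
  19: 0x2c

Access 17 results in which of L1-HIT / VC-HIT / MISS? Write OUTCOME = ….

  [0] addr=0x65 blk=25 s=1: MISS | VC []
  [1] addr=0xe0 blk=56 s=0: MISS | VC []
  [2] addr=0x76 blk=29 s=5: MISS | VC []
  [3] addr=0xac blk=43 s=3: MISS | VC []
  [4] addr=0xe3 blk=56 s=0: L1-HIT | VC []
  [5] addr=0xe1 blk=56 s=0: L1-HIT | VC []
  [6] addr=0xe1 blk=56 s=0: L1-HIT | VC []
  [7] addr=0xac blk=43 s=3: L1-HIT | VC []
  [8] addr=0xe2 blk=56 s=0: L1-HIT | VC []
  [9] addr=0x63 blk=24 s=0: MISS | VC [56]
  [10] addr=0xac blk=43 s=3: L1-HIT | VC [56]
  [11] addr=0xcf blk=51 s=3: MISS | VC [56, 43]
  [12] addr=0x57 blk=21 s=5: MISS | VC [56, 43, 29]
  [13] addr=0xec blk=59 s=3: MISS | VC [56, 43, 29, 51]
  [14] addr=0x20 blk=8 s=0: MISS | VC [43, 29, 51, 24]
  [15] addr=0x40 blk=16 s=0: MISS | VC [29, 51, 24, 8]
  [16] addr=0x20 blk=8 s=0: VC-HIT | VC [29, 51, 24, 16]
  [17] addr=0x2e blk=11 s=3: MISS | VC [51, 24, 16, 59]
  [18] addr=0x4c blk=19 s=3: MISS | VC [24, 16, 59, 11]
  [19] addr=0x2c blk=11 s=3: VC-HIT | VC [24, 16, 59, 19]

OUTCOME = MISS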